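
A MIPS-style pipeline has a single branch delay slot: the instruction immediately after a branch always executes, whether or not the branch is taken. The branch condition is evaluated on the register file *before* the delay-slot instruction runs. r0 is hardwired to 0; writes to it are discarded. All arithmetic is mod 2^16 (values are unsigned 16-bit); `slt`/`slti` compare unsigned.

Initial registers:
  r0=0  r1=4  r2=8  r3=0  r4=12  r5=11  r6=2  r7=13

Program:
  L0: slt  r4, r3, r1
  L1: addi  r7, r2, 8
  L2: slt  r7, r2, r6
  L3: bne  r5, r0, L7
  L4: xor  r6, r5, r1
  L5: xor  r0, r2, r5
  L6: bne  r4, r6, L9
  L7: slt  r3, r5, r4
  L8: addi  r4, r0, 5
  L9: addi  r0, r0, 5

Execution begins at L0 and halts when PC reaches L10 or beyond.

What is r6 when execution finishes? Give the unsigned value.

  step pc=0: slt  r4, r3, r1  regs=(0,4,8,0,1,11,2,13)
  step pc=1: addi  r7, r2, 8  regs=(0,4,8,0,1,11,2,16)
  step pc=2: slt  r7, r2, r6  regs=(0,4,8,0,1,11,2,0)
  step pc=3: bne  r5, r0, L7  cond=T  regs=(0,4,8,0,1,11,2,0)
  step pc=4: xor  r6, r5, r1  regs=(0,4,8,0,1,11,15,0)
  step pc=7: slt  r3, r5, r4  regs=(0,4,8,0,1,11,15,0)
  step pc=8: addi  r4, r0, 5  regs=(0,4,8,0,5,11,15,0)
  step pc=9: addi  r0, r0, 5  regs=(0,4,8,0,5,11,15,0)

15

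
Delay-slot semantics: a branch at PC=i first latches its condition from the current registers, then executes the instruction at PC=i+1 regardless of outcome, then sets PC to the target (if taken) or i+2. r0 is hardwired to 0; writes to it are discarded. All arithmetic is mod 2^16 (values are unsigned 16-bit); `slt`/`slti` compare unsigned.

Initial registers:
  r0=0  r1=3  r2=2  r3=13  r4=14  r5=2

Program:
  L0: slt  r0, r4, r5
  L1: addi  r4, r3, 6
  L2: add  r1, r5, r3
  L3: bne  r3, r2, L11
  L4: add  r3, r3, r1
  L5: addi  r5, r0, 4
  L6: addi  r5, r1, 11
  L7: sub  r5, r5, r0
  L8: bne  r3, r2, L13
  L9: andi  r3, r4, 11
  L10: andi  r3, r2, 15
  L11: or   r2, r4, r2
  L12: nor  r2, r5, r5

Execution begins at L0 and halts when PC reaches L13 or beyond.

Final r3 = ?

28

[0] slt  r0, r4, r5  →  {r0:0, r1:3, r2:2, r3:13, r4:14, r5:2}
[1] addi  r4, r3, 6  →  {r0:0, r1:3, r2:2, r3:13, r4:19, r5:2}
[2] add  r1, r5, r3  →  {r0:0, r1:15, r2:2, r3:13, r4:19, r5:2}
[3] bne  r3, r2, L11  →  {r0:0, r1:15, r2:2, r3:13, r4:19, r5:2}  ⟨branch taken⟩
[4] add  r3, r3, r1  →  {r0:0, r1:15, r2:2, r3:28, r4:19, r5:2}
[11] or   r2, r4, r2  →  {r0:0, r1:15, r2:19, r3:28, r4:19, r5:2}
[12] nor  r2, r5, r5  →  {r0:0, r1:15, r2:65533, r3:28, r4:19, r5:2}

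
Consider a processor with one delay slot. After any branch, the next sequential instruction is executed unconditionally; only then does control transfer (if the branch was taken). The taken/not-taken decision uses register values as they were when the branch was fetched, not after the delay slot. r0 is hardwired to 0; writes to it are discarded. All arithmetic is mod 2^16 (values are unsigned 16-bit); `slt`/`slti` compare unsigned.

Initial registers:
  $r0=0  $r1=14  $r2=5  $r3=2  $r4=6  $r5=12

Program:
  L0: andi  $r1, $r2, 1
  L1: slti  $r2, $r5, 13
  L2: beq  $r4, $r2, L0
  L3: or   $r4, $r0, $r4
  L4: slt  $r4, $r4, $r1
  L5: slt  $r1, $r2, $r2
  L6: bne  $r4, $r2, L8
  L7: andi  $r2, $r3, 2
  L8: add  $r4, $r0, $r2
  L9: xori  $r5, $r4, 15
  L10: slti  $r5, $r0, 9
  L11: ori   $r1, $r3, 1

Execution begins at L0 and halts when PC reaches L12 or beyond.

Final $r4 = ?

2

#0 andi  $r1, $r2, 1 ; 0/1/5/2/6/12
#1 slti  $r2, $r5, 13 ; 0/1/1/2/6/12
#2 beq  $r4, $r2, L0 ; 0/1/1/2/6/12 ; →fallthru
#3 or   $r4, $r0, $r4 ; 0/1/1/2/6/12
#4 slt  $r4, $r4, $r1 ; 0/1/1/2/0/12
#5 slt  $r1, $r2, $r2 ; 0/0/1/2/0/12
#6 bne  $r4, $r2, L8 ; 0/0/1/2/0/12 ; →target
#7 andi  $r2, $r3, 2 ; 0/0/2/2/0/12
#8 add  $r4, $r0, $r2 ; 0/0/2/2/2/12
#9 xori  $r5, $r4, 15 ; 0/0/2/2/2/13
#10 slti  $r5, $r0, 9 ; 0/0/2/2/2/1
#11 ori   $r1, $r3, 1 ; 0/3/2/2/2/1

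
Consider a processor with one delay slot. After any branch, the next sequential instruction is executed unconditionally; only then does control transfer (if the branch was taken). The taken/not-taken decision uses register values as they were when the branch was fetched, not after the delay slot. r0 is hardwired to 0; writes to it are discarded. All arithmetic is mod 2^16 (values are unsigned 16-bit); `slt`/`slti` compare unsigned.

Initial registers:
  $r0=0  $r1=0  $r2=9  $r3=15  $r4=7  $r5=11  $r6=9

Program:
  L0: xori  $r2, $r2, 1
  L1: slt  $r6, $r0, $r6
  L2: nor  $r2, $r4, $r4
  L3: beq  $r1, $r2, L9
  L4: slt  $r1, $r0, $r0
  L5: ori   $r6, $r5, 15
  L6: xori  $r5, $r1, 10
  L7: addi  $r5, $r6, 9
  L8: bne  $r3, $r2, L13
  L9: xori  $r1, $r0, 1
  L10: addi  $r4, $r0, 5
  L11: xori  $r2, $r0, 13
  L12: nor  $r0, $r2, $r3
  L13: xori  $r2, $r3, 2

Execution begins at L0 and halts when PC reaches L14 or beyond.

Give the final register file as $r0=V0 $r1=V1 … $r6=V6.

$r0=0 $r1=1 $r2=13 $r3=15 $r4=7 $r5=24 $r6=15

PC=0  xori  $r2, $r2, 1      | $r0=0 $r1=0 $r2=8 $r3=15 $r4=7 $r5=11 $r6=9
PC=1  slt  $r6, $r0, $r6     | $r0=0 $r1=0 $r2=8 $r3=15 $r4=7 $r5=11 $r6=1
PC=2  nor  $r2, $r4, $r4     | $r0=0 $r1=0 $r2=65528 $r3=15 $r4=7 $r5=11 $r6=1
PC=3  beq  $r1, $r2, L9      | $r0=0 $r1=0 $r2=65528 $r3=15 $r4=7 $r5=11 $r6=1  [not taken]
PC=4  slt  $r1, $r0, $r0     | $r0=0 $r1=0 $r2=65528 $r3=15 $r4=7 $r5=11 $r6=1
PC=5  ori   $r6, $r5, 15     | $r0=0 $r1=0 $r2=65528 $r3=15 $r4=7 $r5=11 $r6=15
PC=6  xori  $r5, $r1, 10     | $r0=0 $r1=0 $r2=65528 $r3=15 $r4=7 $r5=10 $r6=15
PC=7  addi  $r5, $r6, 9      | $r0=0 $r1=0 $r2=65528 $r3=15 $r4=7 $r5=24 $r6=15
PC=8  bne  $r3, $r2, L13     | $r0=0 $r1=0 $r2=65528 $r3=15 $r4=7 $r5=24 $r6=15  [TAKEN]
PC=9  xori  $r1, $r0, 1      | $r0=0 $r1=1 $r2=65528 $r3=15 $r4=7 $r5=24 $r6=15
PC=13 xori  $r2, $r3, 2      | $r0=0 $r1=1 $r2=13 $r3=15 $r4=7 $r5=24 $r6=15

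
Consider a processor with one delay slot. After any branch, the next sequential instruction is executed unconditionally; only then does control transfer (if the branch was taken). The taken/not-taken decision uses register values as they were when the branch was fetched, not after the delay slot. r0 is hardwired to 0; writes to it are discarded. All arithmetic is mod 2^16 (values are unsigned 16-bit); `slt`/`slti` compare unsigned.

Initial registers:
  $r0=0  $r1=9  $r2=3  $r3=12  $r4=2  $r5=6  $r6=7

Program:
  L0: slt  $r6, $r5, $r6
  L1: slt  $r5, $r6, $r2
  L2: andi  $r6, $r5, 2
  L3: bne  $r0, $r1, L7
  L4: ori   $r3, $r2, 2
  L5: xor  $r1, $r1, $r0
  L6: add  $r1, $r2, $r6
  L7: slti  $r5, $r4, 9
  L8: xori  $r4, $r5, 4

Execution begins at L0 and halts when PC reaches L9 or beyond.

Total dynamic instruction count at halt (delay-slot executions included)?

  step pc=0: slt  $r6, $r5, $r6  regs=(0,9,3,12,2,6,1)
  step pc=1: slt  $r5, $r6, $r2  regs=(0,9,3,12,2,1,1)
  step pc=2: andi  $r6, $r5, 2  regs=(0,9,3,12,2,1,0)
  step pc=3: bne  $r0, $r1, L7  cond=T  regs=(0,9,3,12,2,1,0)
  step pc=4: ori   $r3, $r2, 2  regs=(0,9,3,3,2,1,0)
  step pc=7: slti  $r5, $r4, 9  regs=(0,9,3,3,2,1,0)
  step pc=8: xori  $r4, $r5, 4  regs=(0,9,3,3,5,1,0)

7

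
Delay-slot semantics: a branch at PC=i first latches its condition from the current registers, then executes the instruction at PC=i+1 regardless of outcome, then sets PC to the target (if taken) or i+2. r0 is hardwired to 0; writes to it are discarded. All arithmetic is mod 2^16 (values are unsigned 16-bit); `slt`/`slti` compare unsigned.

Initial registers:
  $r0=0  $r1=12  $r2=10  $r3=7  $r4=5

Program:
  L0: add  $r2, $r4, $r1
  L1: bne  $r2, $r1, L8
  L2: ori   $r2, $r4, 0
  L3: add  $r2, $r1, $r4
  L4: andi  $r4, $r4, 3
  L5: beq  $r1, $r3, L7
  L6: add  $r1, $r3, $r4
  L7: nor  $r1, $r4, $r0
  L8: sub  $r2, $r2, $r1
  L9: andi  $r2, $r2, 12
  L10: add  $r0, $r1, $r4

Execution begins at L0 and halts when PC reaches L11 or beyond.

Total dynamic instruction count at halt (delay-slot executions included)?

PC=0  add  $r2, $r4, $r1     | $r0=0 $r1=12 $r2=17 $r3=7 $r4=5
PC=1  bne  $r2, $r1, L8      | $r0=0 $r1=12 $r2=17 $r3=7 $r4=5  [TAKEN]
PC=2  ori   $r2, $r4, 0      | $r0=0 $r1=12 $r2=5 $r3=7 $r4=5
PC=8  sub  $r2, $r2, $r1     | $r0=0 $r1=12 $r2=65529 $r3=7 $r4=5
PC=9  andi  $r2, $r2, 12     | $r0=0 $r1=12 $r2=8 $r3=7 $r4=5
PC=10 add  $r0, $r1, $r4     | $r0=0 $r1=12 $r2=8 $r3=7 $r4=5

6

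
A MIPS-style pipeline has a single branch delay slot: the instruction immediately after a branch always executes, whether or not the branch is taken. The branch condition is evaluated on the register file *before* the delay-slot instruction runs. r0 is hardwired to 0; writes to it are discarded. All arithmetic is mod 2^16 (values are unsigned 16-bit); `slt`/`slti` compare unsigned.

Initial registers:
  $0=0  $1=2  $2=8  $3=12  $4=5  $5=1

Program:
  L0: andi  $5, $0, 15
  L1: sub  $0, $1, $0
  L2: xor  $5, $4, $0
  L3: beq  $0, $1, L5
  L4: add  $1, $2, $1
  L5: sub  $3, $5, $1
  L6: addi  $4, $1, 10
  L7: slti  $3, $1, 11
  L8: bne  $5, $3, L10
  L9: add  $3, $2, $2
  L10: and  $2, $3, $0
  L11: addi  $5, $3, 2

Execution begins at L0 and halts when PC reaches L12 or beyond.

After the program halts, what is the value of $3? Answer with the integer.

16

  step pc=0: andi  $5, $0, 15  regs=(0,2,8,12,5,0)
  step pc=1: sub  $0, $1, $0  regs=(0,2,8,12,5,0)
  step pc=2: xor  $5, $4, $0  regs=(0,2,8,12,5,5)
  step pc=3: beq  $0, $1, L5  cond=F  regs=(0,2,8,12,5,5)
  step pc=4: add  $1, $2, $1  regs=(0,10,8,12,5,5)
  step pc=5: sub  $3, $5, $1  regs=(0,10,8,65531,5,5)
  step pc=6: addi  $4, $1, 10  regs=(0,10,8,65531,20,5)
  step pc=7: slti  $3, $1, 11  regs=(0,10,8,1,20,5)
  step pc=8: bne  $5, $3, L10  cond=T  regs=(0,10,8,1,20,5)
  step pc=9: add  $3, $2, $2  regs=(0,10,8,16,20,5)
  step pc=10: and  $2, $3, $0  regs=(0,10,0,16,20,5)
  step pc=11: addi  $5, $3, 2  regs=(0,10,0,16,20,18)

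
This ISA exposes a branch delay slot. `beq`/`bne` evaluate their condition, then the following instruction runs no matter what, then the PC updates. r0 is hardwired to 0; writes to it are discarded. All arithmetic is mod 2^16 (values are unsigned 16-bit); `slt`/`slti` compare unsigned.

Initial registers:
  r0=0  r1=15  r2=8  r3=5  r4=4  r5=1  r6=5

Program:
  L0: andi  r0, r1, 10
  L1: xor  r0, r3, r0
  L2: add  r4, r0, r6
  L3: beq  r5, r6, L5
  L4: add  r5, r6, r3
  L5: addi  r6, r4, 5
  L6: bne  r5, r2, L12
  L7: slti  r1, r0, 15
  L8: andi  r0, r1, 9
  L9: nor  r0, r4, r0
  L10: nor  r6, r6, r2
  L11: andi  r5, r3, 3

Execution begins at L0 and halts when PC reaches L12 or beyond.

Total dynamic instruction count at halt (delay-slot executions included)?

[0] andi  r0, r1, 10  →  {r0:0, r1:15, r2:8, r3:5, r4:4, r5:1, r6:5}
[1] xor  r0, r3, r0  →  {r0:0, r1:15, r2:8, r3:5, r4:4, r5:1, r6:5}
[2] add  r4, r0, r6  →  {r0:0, r1:15, r2:8, r3:5, r4:5, r5:1, r6:5}
[3] beq  r5, r6, L5  →  {r0:0, r1:15, r2:8, r3:5, r4:5, r5:1, r6:5}  ⟨branch fallthrough⟩
[4] add  r5, r6, r3  →  {r0:0, r1:15, r2:8, r3:5, r4:5, r5:10, r6:5}
[5] addi  r6, r4, 5  →  {r0:0, r1:15, r2:8, r3:5, r4:5, r5:10, r6:10}
[6] bne  r5, r2, L12  →  {r0:0, r1:15, r2:8, r3:5, r4:5, r5:10, r6:10}  ⟨branch taken⟩
[7] slti  r1, r0, 15  →  {r0:0, r1:1, r2:8, r3:5, r4:5, r5:10, r6:10}

8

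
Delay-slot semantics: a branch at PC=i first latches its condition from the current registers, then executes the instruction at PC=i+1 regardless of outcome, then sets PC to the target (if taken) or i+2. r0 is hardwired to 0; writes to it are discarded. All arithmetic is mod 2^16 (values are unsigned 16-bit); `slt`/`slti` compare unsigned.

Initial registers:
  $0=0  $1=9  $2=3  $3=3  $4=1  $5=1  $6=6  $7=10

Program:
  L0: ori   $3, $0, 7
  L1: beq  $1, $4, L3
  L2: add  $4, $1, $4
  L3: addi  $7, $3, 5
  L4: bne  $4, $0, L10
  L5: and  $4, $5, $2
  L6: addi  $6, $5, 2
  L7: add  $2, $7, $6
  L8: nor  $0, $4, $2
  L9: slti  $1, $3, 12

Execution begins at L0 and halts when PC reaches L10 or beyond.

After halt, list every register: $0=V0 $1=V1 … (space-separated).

  step pc=0: ori   $3, $0, 7  regs=(0,9,3,7,1,1,6,10)
  step pc=1: beq  $1, $4, L3  cond=F  regs=(0,9,3,7,1,1,6,10)
  step pc=2: add  $4, $1, $4  regs=(0,9,3,7,10,1,6,10)
  step pc=3: addi  $7, $3, 5  regs=(0,9,3,7,10,1,6,12)
  step pc=4: bne  $4, $0, L10  cond=T  regs=(0,9,3,7,10,1,6,12)
  step pc=5: and  $4, $5, $2  regs=(0,9,3,7,1,1,6,12)

$0=0 $1=9 $2=3 $3=7 $4=1 $5=1 $6=6 $7=12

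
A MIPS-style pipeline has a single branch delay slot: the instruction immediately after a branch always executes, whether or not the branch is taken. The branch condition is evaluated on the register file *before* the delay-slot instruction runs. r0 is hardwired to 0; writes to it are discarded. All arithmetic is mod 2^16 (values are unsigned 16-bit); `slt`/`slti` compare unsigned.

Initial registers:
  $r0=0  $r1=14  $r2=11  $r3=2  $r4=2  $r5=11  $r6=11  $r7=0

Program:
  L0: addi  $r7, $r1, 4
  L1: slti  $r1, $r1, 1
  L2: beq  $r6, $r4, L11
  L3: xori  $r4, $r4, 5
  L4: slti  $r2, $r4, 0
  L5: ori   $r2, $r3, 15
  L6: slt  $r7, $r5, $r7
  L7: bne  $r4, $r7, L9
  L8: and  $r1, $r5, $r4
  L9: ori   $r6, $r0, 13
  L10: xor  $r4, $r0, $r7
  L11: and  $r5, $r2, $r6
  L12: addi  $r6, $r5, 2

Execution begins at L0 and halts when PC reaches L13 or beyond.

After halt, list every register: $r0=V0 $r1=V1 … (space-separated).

$r0=0 $r1=3 $r2=15 $r3=2 $r4=1 $r5=13 $r6=15 $r7=1

[0] addi  $r7, $r1, 4  →  {$r0:0, $r1:14, $r2:11, $r3:2, $r4:2, $r5:11, $r6:11, $r7:18}
[1] slti  $r1, $r1, 1  →  {$r0:0, $r1:0, $r2:11, $r3:2, $r4:2, $r5:11, $r6:11, $r7:18}
[2] beq  $r6, $r4, L11  →  {$r0:0, $r1:0, $r2:11, $r3:2, $r4:2, $r5:11, $r6:11, $r7:18}  ⟨branch fallthrough⟩
[3] xori  $r4, $r4, 5  →  {$r0:0, $r1:0, $r2:11, $r3:2, $r4:7, $r5:11, $r6:11, $r7:18}
[4] slti  $r2, $r4, 0  →  {$r0:0, $r1:0, $r2:0, $r3:2, $r4:7, $r5:11, $r6:11, $r7:18}
[5] ori   $r2, $r3, 15  →  {$r0:0, $r1:0, $r2:15, $r3:2, $r4:7, $r5:11, $r6:11, $r7:18}
[6] slt  $r7, $r5, $r7  →  {$r0:0, $r1:0, $r2:15, $r3:2, $r4:7, $r5:11, $r6:11, $r7:1}
[7] bne  $r4, $r7, L9  →  {$r0:0, $r1:0, $r2:15, $r3:2, $r4:7, $r5:11, $r6:11, $r7:1}  ⟨branch taken⟩
[8] and  $r1, $r5, $r4  →  {$r0:0, $r1:3, $r2:15, $r3:2, $r4:7, $r5:11, $r6:11, $r7:1}
[9] ori   $r6, $r0, 13  →  {$r0:0, $r1:3, $r2:15, $r3:2, $r4:7, $r5:11, $r6:13, $r7:1}
[10] xor  $r4, $r0, $r7  →  {$r0:0, $r1:3, $r2:15, $r3:2, $r4:1, $r5:11, $r6:13, $r7:1}
[11] and  $r5, $r2, $r6  →  {$r0:0, $r1:3, $r2:15, $r3:2, $r4:1, $r5:13, $r6:13, $r7:1}
[12] addi  $r6, $r5, 2  →  {$r0:0, $r1:3, $r2:15, $r3:2, $r4:1, $r5:13, $r6:15, $r7:1}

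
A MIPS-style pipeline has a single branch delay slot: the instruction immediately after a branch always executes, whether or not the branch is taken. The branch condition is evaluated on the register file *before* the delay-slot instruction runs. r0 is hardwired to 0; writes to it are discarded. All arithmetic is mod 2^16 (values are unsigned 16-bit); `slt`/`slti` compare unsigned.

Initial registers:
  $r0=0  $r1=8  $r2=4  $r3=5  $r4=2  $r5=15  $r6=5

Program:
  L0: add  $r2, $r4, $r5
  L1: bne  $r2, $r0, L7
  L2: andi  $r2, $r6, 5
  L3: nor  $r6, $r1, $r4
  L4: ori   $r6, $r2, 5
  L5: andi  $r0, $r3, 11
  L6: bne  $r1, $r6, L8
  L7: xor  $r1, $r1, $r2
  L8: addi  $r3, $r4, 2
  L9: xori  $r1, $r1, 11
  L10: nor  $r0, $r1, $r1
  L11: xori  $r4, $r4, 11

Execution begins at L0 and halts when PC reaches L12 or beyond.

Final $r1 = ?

PC=0  add  $r2, $r4, $r5     | $r0=0 $r1=8 $r2=17 $r3=5 $r4=2 $r5=15 $r6=5
PC=1  bne  $r2, $r0, L7      | $r0=0 $r1=8 $r2=17 $r3=5 $r4=2 $r5=15 $r6=5  [TAKEN]
PC=2  andi  $r2, $r6, 5      | $r0=0 $r1=8 $r2=5 $r3=5 $r4=2 $r5=15 $r6=5
PC=7  xor  $r1, $r1, $r2     | $r0=0 $r1=13 $r2=5 $r3=5 $r4=2 $r5=15 $r6=5
PC=8  addi  $r3, $r4, 2      | $r0=0 $r1=13 $r2=5 $r3=4 $r4=2 $r5=15 $r6=5
PC=9  xori  $r1, $r1, 11     | $r0=0 $r1=6 $r2=5 $r3=4 $r4=2 $r5=15 $r6=5
PC=10 nor  $r0, $r1, $r1     | $r0=0 $r1=6 $r2=5 $r3=4 $r4=2 $r5=15 $r6=5
PC=11 xori  $r4, $r4, 11     | $r0=0 $r1=6 $r2=5 $r3=4 $r4=9 $r5=15 $r6=5

6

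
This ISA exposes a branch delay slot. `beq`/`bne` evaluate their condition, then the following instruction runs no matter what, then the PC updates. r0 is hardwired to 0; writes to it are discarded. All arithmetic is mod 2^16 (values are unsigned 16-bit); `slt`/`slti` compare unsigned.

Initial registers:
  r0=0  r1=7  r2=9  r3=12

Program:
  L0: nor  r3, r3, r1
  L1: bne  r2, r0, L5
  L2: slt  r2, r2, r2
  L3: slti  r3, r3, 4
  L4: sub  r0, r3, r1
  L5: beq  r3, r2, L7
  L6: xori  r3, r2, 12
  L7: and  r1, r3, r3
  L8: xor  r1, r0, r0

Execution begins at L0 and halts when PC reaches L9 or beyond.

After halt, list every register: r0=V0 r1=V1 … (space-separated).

PC=0  nor  r3, r3, r1        | r0=0 r1=7 r2=9 r3=65520
PC=1  bne  r2, r0, L5        | r0=0 r1=7 r2=9 r3=65520  [TAKEN]
PC=2  slt  r2, r2, r2        | r0=0 r1=7 r2=0 r3=65520
PC=5  beq  r3, r2, L7        | r0=0 r1=7 r2=0 r3=65520  [not taken]
PC=6  xori  r3, r2, 12       | r0=0 r1=7 r2=0 r3=12
PC=7  and  r1, r3, r3        | r0=0 r1=12 r2=0 r3=12
PC=8  xor  r1, r0, r0        | r0=0 r1=0 r2=0 r3=12

r0=0 r1=0 r2=0 r3=12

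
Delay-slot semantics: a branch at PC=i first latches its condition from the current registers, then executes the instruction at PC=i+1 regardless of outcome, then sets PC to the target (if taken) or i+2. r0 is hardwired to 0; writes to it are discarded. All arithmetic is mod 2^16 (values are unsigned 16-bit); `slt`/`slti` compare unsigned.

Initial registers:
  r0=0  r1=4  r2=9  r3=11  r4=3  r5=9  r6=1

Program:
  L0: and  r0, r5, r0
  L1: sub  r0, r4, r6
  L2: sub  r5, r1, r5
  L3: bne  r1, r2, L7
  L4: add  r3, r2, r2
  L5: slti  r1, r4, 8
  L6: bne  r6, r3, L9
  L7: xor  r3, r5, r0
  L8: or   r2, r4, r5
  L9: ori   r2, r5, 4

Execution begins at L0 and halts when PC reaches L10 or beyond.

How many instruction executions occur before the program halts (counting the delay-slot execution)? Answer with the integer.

8

PC=0  and  r0, r5, r0        | r0=0 r1=4 r2=9 r3=11 r4=3 r5=9 r6=1
PC=1  sub  r0, r4, r6        | r0=0 r1=4 r2=9 r3=11 r4=3 r5=9 r6=1
PC=2  sub  r5, r1, r5        | r0=0 r1=4 r2=9 r3=11 r4=3 r5=65531 r6=1
PC=3  bne  r1, r2, L7        | r0=0 r1=4 r2=9 r3=11 r4=3 r5=65531 r6=1  [TAKEN]
PC=4  add  r3, r2, r2        | r0=0 r1=4 r2=9 r3=18 r4=3 r5=65531 r6=1
PC=7  xor  r3, r5, r0        | r0=0 r1=4 r2=9 r3=65531 r4=3 r5=65531 r6=1
PC=8  or   r2, r4, r5        | r0=0 r1=4 r2=65531 r3=65531 r4=3 r5=65531 r6=1
PC=9  ori   r2, r5, 4        | r0=0 r1=4 r2=65535 r3=65531 r4=3 r5=65531 r6=1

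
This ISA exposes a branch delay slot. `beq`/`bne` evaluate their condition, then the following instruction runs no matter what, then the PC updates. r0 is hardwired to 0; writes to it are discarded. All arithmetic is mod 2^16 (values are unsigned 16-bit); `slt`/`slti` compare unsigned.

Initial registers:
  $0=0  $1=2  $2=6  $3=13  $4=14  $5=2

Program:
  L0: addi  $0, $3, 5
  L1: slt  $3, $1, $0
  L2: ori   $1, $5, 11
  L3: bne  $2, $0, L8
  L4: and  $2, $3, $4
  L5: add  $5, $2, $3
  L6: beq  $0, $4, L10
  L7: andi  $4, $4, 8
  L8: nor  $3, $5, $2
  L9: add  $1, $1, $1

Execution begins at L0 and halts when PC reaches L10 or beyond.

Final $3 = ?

65533

PC=0  addi  $0, $3, 5        | $0=0 $1=2 $2=6 $3=13 $4=14 $5=2
PC=1  slt  $3, $1, $0        | $0=0 $1=2 $2=6 $3=0 $4=14 $5=2
PC=2  ori   $1, $5, 11       | $0=0 $1=11 $2=6 $3=0 $4=14 $5=2
PC=3  bne  $2, $0, L8        | $0=0 $1=11 $2=6 $3=0 $4=14 $5=2  [TAKEN]
PC=4  and  $2, $3, $4        | $0=0 $1=11 $2=0 $3=0 $4=14 $5=2
PC=8  nor  $3, $5, $2        | $0=0 $1=11 $2=0 $3=65533 $4=14 $5=2
PC=9  add  $1, $1, $1        | $0=0 $1=22 $2=0 $3=65533 $4=14 $5=2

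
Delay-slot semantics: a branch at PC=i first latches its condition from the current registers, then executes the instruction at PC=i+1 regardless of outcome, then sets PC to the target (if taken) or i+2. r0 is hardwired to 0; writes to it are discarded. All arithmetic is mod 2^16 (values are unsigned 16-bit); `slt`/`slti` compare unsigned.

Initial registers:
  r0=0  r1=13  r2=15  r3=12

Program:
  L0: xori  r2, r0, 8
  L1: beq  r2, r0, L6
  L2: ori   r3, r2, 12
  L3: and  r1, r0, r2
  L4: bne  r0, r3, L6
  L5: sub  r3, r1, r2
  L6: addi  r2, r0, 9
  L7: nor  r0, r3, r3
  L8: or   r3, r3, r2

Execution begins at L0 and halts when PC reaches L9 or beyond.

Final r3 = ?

[0] xori  r2, r0, 8  →  {r0:0, r1:13, r2:8, r3:12}
[1] beq  r2, r0, L6  →  {r0:0, r1:13, r2:8, r3:12}  ⟨branch fallthrough⟩
[2] ori   r3, r2, 12  →  {r0:0, r1:13, r2:8, r3:12}
[3] and  r1, r0, r2  →  {r0:0, r1:0, r2:8, r3:12}
[4] bne  r0, r3, L6  →  {r0:0, r1:0, r2:8, r3:12}  ⟨branch taken⟩
[5] sub  r3, r1, r2  →  {r0:0, r1:0, r2:8, r3:65528}
[6] addi  r2, r0, 9  →  {r0:0, r1:0, r2:9, r3:65528}
[7] nor  r0, r3, r3  →  {r0:0, r1:0, r2:9, r3:65528}
[8] or   r3, r3, r2  →  {r0:0, r1:0, r2:9, r3:65529}

65529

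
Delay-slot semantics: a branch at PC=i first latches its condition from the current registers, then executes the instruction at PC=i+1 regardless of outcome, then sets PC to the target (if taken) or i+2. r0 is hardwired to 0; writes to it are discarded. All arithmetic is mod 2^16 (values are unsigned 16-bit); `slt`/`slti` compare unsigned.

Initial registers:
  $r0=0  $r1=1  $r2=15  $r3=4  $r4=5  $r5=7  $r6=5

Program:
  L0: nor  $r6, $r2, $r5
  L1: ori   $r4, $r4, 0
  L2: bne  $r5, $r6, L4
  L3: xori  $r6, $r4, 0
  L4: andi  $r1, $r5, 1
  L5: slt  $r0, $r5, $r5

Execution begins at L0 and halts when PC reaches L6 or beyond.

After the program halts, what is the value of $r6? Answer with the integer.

5

[0] nor  $r6, $r2, $r5  →  {$r0:0, $r1:1, $r2:15, $r3:4, $r4:5, $r5:7, $r6:65520}
[1] ori   $r4, $r4, 0  →  {$r0:0, $r1:1, $r2:15, $r3:4, $r4:5, $r5:7, $r6:65520}
[2] bne  $r5, $r6, L4  →  {$r0:0, $r1:1, $r2:15, $r3:4, $r4:5, $r5:7, $r6:65520}  ⟨branch taken⟩
[3] xori  $r6, $r4, 0  →  {$r0:0, $r1:1, $r2:15, $r3:4, $r4:5, $r5:7, $r6:5}
[4] andi  $r1, $r5, 1  →  {$r0:0, $r1:1, $r2:15, $r3:4, $r4:5, $r5:7, $r6:5}
[5] slt  $r0, $r5, $r5  →  {$r0:0, $r1:1, $r2:15, $r3:4, $r4:5, $r5:7, $r6:5}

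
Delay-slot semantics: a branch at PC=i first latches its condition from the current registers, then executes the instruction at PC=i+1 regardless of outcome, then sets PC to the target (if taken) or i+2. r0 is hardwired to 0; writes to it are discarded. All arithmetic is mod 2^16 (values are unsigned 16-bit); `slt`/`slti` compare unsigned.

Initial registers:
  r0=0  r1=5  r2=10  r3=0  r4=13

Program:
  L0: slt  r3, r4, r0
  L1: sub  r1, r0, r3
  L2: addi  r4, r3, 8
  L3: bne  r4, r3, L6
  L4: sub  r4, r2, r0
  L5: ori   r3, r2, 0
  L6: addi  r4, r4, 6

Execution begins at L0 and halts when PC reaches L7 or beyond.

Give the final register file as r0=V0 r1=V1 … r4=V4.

r0=0 r1=0 r2=10 r3=0 r4=16

PC=0  slt  r3, r4, r0        | r0=0 r1=5 r2=10 r3=0 r4=13
PC=1  sub  r1, r0, r3        | r0=0 r1=0 r2=10 r3=0 r4=13
PC=2  addi  r4, r3, 8        | r0=0 r1=0 r2=10 r3=0 r4=8
PC=3  bne  r4, r3, L6        | r0=0 r1=0 r2=10 r3=0 r4=8  [TAKEN]
PC=4  sub  r4, r2, r0        | r0=0 r1=0 r2=10 r3=0 r4=10
PC=6  addi  r4, r4, 6        | r0=0 r1=0 r2=10 r3=0 r4=16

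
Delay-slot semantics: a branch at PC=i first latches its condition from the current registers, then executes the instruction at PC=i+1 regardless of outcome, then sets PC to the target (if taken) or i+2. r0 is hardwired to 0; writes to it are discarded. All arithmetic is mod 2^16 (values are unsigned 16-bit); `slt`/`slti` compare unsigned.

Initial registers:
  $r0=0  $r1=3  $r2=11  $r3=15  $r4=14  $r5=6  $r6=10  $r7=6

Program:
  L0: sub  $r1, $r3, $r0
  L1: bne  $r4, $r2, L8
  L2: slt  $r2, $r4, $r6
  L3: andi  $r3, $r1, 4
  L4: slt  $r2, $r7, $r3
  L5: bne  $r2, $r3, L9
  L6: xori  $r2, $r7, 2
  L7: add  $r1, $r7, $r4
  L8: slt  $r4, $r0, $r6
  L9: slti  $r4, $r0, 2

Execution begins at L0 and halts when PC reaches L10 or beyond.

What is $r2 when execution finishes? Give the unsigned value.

0

  step pc=0: sub  $r1, $r3, $r0  regs=(0,15,11,15,14,6,10,6)
  step pc=1: bne  $r4, $r2, L8  cond=T  regs=(0,15,11,15,14,6,10,6)
  step pc=2: slt  $r2, $r4, $r6  regs=(0,15,0,15,14,6,10,6)
  step pc=8: slt  $r4, $r0, $r6  regs=(0,15,0,15,1,6,10,6)
  step pc=9: slti  $r4, $r0, 2  regs=(0,15,0,15,1,6,10,6)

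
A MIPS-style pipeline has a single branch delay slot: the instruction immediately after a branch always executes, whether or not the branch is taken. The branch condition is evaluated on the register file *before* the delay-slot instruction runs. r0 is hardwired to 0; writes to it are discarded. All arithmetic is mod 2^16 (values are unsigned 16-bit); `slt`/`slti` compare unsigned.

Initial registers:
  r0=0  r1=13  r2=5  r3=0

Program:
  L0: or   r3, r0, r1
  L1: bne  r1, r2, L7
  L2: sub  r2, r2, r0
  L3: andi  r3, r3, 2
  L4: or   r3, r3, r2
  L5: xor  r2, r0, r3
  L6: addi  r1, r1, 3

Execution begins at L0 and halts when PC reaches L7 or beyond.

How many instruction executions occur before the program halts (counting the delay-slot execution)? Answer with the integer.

3

PC=0  or   r3, r0, r1        | r0=0 r1=13 r2=5 r3=13
PC=1  bne  r1, r2, L7        | r0=0 r1=13 r2=5 r3=13  [TAKEN]
PC=2  sub  r2, r2, r0        | r0=0 r1=13 r2=5 r3=13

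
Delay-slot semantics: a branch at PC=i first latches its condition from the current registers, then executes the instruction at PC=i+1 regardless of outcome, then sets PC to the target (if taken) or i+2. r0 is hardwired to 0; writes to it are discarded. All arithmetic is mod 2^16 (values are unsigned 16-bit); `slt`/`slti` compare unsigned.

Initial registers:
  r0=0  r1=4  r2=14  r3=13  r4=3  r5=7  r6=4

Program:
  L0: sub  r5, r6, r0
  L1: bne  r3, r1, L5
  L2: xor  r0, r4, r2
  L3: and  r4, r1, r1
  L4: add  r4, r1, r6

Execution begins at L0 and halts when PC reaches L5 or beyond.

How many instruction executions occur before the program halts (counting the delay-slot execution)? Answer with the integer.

3

PC=0  sub  r5, r6, r0        | r0=0 r1=4 r2=14 r3=13 r4=3 r5=4 r6=4
PC=1  bne  r3, r1, L5        | r0=0 r1=4 r2=14 r3=13 r4=3 r5=4 r6=4  [TAKEN]
PC=2  xor  r0, r4, r2        | r0=0 r1=4 r2=14 r3=13 r4=3 r5=4 r6=4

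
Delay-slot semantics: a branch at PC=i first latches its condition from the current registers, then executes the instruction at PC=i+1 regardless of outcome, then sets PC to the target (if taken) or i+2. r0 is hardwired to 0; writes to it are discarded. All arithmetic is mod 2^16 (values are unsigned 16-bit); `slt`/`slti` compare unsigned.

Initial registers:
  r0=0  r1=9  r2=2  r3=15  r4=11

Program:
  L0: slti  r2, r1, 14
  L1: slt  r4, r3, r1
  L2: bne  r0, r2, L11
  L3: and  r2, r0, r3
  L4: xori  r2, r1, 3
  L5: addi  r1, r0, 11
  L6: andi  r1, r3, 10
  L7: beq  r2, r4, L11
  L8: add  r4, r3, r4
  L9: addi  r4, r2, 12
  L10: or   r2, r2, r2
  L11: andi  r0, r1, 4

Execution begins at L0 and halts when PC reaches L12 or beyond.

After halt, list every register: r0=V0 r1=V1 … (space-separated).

r0=0 r1=9 r2=0 r3=15 r4=0

PC=0  slti  r2, r1, 14       | r0=0 r1=9 r2=1 r3=15 r4=11
PC=1  slt  r4, r3, r1        | r0=0 r1=9 r2=1 r3=15 r4=0
PC=2  bne  r0, r2, L11       | r0=0 r1=9 r2=1 r3=15 r4=0  [TAKEN]
PC=3  and  r2, r0, r3        | r0=0 r1=9 r2=0 r3=15 r4=0
PC=11 andi  r0, r1, 4        | r0=0 r1=9 r2=0 r3=15 r4=0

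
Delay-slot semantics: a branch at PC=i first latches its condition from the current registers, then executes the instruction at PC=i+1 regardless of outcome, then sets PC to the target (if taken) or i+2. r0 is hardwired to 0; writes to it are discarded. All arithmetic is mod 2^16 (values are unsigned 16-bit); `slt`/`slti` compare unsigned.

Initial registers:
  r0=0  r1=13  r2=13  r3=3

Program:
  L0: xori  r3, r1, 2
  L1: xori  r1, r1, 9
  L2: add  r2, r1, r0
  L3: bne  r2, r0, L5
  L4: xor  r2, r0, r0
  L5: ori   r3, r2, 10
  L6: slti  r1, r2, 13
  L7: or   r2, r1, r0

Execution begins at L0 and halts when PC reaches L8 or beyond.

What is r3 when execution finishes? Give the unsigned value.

10

[0] xori  r3, r1, 2  →  {r0:0, r1:13, r2:13, r3:15}
[1] xori  r1, r1, 9  →  {r0:0, r1:4, r2:13, r3:15}
[2] add  r2, r1, r0  →  {r0:0, r1:4, r2:4, r3:15}
[3] bne  r2, r0, L5  →  {r0:0, r1:4, r2:4, r3:15}  ⟨branch taken⟩
[4] xor  r2, r0, r0  →  {r0:0, r1:4, r2:0, r3:15}
[5] ori   r3, r2, 10  →  {r0:0, r1:4, r2:0, r3:10}
[6] slti  r1, r2, 13  →  {r0:0, r1:1, r2:0, r3:10}
[7] or   r2, r1, r0  →  {r0:0, r1:1, r2:1, r3:10}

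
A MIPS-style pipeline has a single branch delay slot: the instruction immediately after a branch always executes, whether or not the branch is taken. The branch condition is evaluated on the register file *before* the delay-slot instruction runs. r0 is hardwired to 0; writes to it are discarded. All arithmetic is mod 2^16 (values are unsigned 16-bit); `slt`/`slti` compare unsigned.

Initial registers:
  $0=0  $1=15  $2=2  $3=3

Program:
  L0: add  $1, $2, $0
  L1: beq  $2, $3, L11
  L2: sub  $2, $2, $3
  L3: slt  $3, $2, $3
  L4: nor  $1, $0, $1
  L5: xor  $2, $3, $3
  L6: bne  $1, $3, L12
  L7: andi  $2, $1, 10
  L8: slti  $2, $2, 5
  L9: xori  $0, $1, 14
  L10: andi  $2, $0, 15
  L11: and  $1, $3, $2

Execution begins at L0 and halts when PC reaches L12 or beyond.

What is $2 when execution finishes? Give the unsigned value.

[0] add  $1, $2, $0  →  {$0:0, $1:2, $2:2, $3:3}
[1] beq  $2, $3, L11  →  {$0:0, $1:2, $2:2, $3:3}  ⟨branch fallthrough⟩
[2] sub  $2, $2, $3  →  {$0:0, $1:2, $2:65535, $3:3}
[3] slt  $3, $2, $3  →  {$0:0, $1:2, $2:65535, $3:0}
[4] nor  $1, $0, $1  →  {$0:0, $1:65533, $2:65535, $3:0}
[5] xor  $2, $3, $3  →  {$0:0, $1:65533, $2:0, $3:0}
[6] bne  $1, $3, L12  →  {$0:0, $1:65533, $2:0, $3:0}  ⟨branch taken⟩
[7] andi  $2, $1, 10  →  {$0:0, $1:65533, $2:8, $3:0}

8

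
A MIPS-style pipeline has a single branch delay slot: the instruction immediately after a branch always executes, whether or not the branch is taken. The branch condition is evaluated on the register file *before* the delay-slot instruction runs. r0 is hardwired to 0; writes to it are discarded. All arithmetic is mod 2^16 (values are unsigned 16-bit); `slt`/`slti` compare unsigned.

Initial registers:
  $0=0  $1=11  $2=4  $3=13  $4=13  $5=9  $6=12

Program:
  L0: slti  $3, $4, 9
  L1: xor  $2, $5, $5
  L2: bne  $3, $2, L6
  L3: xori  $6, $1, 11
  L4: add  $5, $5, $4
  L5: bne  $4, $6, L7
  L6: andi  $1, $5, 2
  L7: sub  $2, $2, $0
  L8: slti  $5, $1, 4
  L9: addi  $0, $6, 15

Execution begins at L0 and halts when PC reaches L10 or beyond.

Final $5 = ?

1

[0] slti  $3, $4, 9  →  {$0:0, $1:11, $2:4, $3:0, $4:13, $5:9, $6:12}
[1] xor  $2, $5, $5  →  {$0:0, $1:11, $2:0, $3:0, $4:13, $5:9, $6:12}
[2] bne  $3, $2, L6  →  {$0:0, $1:11, $2:0, $3:0, $4:13, $5:9, $6:12}  ⟨branch fallthrough⟩
[3] xori  $6, $1, 11  →  {$0:0, $1:11, $2:0, $3:0, $4:13, $5:9, $6:0}
[4] add  $5, $5, $4  →  {$0:0, $1:11, $2:0, $3:0, $4:13, $5:22, $6:0}
[5] bne  $4, $6, L7  →  {$0:0, $1:11, $2:0, $3:0, $4:13, $5:22, $6:0}  ⟨branch taken⟩
[6] andi  $1, $5, 2  →  {$0:0, $1:2, $2:0, $3:0, $4:13, $5:22, $6:0}
[7] sub  $2, $2, $0  →  {$0:0, $1:2, $2:0, $3:0, $4:13, $5:22, $6:0}
[8] slti  $5, $1, 4  →  {$0:0, $1:2, $2:0, $3:0, $4:13, $5:1, $6:0}
[9] addi  $0, $6, 15  →  {$0:0, $1:2, $2:0, $3:0, $4:13, $5:1, $6:0}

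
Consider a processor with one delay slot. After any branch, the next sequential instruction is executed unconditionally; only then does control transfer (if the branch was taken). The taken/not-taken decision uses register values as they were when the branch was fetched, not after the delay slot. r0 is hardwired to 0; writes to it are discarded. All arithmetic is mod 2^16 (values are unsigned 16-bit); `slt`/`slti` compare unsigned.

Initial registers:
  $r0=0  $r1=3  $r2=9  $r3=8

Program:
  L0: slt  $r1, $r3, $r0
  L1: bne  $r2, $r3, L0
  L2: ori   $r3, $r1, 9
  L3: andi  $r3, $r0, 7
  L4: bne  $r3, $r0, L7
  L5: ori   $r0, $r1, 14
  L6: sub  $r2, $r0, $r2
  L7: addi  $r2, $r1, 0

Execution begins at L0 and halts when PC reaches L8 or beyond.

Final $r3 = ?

  step pc=0: slt  $r1, $r3, $r0  regs=(0,0,9,8)
  step pc=1: bne  $r2, $r3, L0  cond=T  regs=(0,0,9,8)
  step pc=2: ori   $r3, $r1, 9  regs=(0,0,9,9)
  step pc=0: slt  $r1, $r3, $r0  regs=(0,0,9,9)
  step pc=1: bne  $r2, $r3, L0  cond=F  regs=(0,0,9,9)
  step pc=2: ori   $r3, $r1, 9  regs=(0,0,9,9)
  step pc=3: andi  $r3, $r0, 7  regs=(0,0,9,0)
  step pc=4: bne  $r3, $r0, L7  cond=F  regs=(0,0,9,0)
  step pc=5: ori   $r0, $r1, 14  regs=(0,0,9,0)
  step pc=6: sub  $r2, $r0, $r2  regs=(0,0,65527,0)
  step pc=7: addi  $r2, $r1, 0  regs=(0,0,0,0)

0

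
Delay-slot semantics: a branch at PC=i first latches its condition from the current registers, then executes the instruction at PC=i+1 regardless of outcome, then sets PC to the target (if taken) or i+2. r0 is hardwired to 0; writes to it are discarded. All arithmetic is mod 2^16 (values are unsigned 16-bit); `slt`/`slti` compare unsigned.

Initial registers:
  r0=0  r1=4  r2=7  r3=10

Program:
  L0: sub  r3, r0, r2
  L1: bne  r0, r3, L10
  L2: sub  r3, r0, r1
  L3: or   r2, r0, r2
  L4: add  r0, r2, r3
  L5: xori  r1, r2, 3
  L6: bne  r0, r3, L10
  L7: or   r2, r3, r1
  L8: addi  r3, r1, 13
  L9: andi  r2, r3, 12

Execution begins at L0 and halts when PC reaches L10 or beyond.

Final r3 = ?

[0] sub  r3, r0, r2  →  {r0:0, r1:4, r2:7, r3:65529}
[1] bne  r0, r3, L10  →  {r0:0, r1:4, r2:7, r3:65529}  ⟨branch taken⟩
[2] sub  r3, r0, r1  →  {r0:0, r1:4, r2:7, r3:65532}

65532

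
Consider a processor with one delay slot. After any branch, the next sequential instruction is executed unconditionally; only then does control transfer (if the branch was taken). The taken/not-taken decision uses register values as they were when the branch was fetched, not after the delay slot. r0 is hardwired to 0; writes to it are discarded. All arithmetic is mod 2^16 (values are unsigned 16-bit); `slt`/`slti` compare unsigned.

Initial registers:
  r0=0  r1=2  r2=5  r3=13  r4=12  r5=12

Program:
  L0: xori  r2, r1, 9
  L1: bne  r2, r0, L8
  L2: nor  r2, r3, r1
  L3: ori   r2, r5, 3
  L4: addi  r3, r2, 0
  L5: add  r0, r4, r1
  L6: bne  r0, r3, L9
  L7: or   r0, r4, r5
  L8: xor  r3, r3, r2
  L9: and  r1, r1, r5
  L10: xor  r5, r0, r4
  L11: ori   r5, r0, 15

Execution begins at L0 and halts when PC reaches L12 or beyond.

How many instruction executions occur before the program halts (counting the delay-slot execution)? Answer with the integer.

[0] xori  r2, r1, 9  →  {r0:0, r1:2, r2:11, r3:13, r4:12, r5:12}
[1] bne  r2, r0, L8  →  {r0:0, r1:2, r2:11, r3:13, r4:12, r5:12}  ⟨branch taken⟩
[2] nor  r2, r3, r1  →  {r0:0, r1:2, r2:65520, r3:13, r4:12, r5:12}
[8] xor  r3, r3, r2  →  {r0:0, r1:2, r2:65520, r3:65533, r4:12, r5:12}
[9] and  r1, r1, r5  →  {r0:0, r1:0, r2:65520, r3:65533, r4:12, r5:12}
[10] xor  r5, r0, r4  →  {r0:0, r1:0, r2:65520, r3:65533, r4:12, r5:12}
[11] ori   r5, r0, 15  →  {r0:0, r1:0, r2:65520, r3:65533, r4:12, r5:15}

7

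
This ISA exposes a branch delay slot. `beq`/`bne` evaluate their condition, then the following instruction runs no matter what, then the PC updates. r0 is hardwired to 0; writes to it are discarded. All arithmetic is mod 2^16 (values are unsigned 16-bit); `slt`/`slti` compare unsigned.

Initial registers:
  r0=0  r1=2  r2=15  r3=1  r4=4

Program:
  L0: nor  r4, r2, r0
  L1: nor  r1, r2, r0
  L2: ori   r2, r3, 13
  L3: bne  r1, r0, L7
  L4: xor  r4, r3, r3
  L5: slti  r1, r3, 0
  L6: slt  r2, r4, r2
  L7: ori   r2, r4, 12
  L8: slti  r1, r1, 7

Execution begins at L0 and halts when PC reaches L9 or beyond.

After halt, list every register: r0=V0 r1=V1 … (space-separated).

r0=0 r1=0 r2=12 r3=1 r4=0

PC=0  nor  r4, r2, r0        | r0=0 r1=2 r2=15 r3=1 r4=65520
PC=1  nor  r1, r2, r0        | r0=0 r1=65520 r2=15 r3=1 r4=65520
PC=2  ori   r2, r3, 13       | r0=0 r1=65520 r2=13 r3=1 r4=65520
PC=3  bne  r1, r0, L7        | r0=0 r1=65520 r2=13 r3=1 r4=65520  [TAKEN]
PC=4  xor  r4, r3, r3        | r0=0 r1=65520 r2=13 r3=1 r4=0
PC=7  ori   r2, r4, 12       | r0=0 r1=65520 r2=12 r3=1 r4=0
PC=8  slti  r1, r1, 7        | r0=0 r1=0 r2=12 r3=1 r4=0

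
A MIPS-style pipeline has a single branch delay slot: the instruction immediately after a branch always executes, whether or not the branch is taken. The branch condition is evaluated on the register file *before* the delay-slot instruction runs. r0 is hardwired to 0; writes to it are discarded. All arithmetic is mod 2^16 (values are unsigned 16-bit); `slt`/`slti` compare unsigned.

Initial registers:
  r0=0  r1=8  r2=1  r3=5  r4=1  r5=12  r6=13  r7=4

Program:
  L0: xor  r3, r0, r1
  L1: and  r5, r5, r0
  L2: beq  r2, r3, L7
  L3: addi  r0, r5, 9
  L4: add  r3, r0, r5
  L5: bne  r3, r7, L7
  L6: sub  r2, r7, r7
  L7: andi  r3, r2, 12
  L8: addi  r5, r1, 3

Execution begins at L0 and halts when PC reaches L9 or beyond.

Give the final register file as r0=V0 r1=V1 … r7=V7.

[0] xor  r3, r0, r1  →  {r0:0, r1:8, r2:1, r3:8, r4:1, r5:12, r6:13, r7:4}
[1] and  r5, r5, r0  →  {r0:0, r1:8, r2:1, r3:8, r4:1, r5:0, r6:13, r7:4}
[2] beq  r2, r3, L7  →  {r0:0, r1:8, r2:1, r3:8, r4:1, r5:0, r6:13, r7:4}  ⟨branch fallthrough⟩
[3] addi  r0, r5, 9  →  {r0:0, r1:8, r2:1, r3:8, r4:1, r5:0, r6:13, r7:4}
[4] add  r3, r0, r5  →  {r0:0, r1:8, r2:1, r3:0, r4:1, r5:0, r6:13, r7:4}
[5] bne  r3, r7, L7  →  {r0:0, r1:8, r2:1, r3:0, r4:1, r5:0, r6:13, r7:4}  ⟨branch taken⟩
[6] sub  r2, r7, r7  →  {r0:0, r1:8, r2:0, r3:0, r4:1, r5:0, r6:13, r7:4}
[7] andi  r3, r2, 12  →  {r0:0, r1:8, r2:0, r3:0, r4:1, r5:0, r6:13, r7:4}
[8] addi  r5, r1, 3  →  {r0:0, r1:8, r2:0, r3:0, r4:1, r5:11, r6:13, r7:4}

r0=0 r1=8 r2=0 r3=0 r4=1 r5=11 r6=13 r7=4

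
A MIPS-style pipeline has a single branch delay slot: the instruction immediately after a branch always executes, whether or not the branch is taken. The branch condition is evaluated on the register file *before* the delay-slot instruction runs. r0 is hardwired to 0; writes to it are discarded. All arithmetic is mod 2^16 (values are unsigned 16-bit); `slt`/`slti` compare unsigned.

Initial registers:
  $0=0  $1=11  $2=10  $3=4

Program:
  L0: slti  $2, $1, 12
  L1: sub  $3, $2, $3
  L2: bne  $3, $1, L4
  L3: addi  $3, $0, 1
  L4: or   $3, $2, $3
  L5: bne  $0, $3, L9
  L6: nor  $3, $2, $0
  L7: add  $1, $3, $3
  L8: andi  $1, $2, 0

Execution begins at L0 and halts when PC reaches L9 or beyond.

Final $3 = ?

65534

  step pc=0: slti  $2, $1, 12  regs=(0,11,1,4)
  step pc=1: sub  $3, $2, $3  regs=(0,11,1,65533)
  step pc=2: bne  $3, $1, L4  cond=T  regs=(0,11,1,65533)
  step pc=3: addi  $3, $0, 1  regs=(0,11,1,1)
  step pc=4: or   $3, $2, $3  regs=(0,11,1,1)
  step pc=5: bne  $0, $3, L9  cond=T  regs=(0,11,1,1)
  step pc=6: nor  $3, $2, $0  regs=(0,11,1,65534)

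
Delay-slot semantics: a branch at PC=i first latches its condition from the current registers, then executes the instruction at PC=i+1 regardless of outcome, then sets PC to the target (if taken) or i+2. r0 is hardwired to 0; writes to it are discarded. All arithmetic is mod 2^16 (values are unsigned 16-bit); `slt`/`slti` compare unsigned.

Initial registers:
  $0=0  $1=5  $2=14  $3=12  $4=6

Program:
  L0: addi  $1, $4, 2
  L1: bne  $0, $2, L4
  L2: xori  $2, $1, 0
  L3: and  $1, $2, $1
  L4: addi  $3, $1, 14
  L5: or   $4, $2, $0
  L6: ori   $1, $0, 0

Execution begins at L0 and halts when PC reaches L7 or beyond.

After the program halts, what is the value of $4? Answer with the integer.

8

PC=0  addi  $1, $4, 2        | $0=0 $1=8 $2=14 $3=12 $4=6
PC=1  bne  $0, $2, L4        | $0=0 $1=8 $2=14 $3=12 $4=6  [TAKEN]
PC=2  xori  $2, $1, 0        | $0=0 $1=8 $2=8 $3=12 $4=6
PC=4  addi  $3, $1, 14       | $0=0 $1=8 $2=8 $3=22 $4=6
PC=5  or   $4, $2, $0        | $0=0 $1=8 $2=8 $3=22 $4=8
PC=6  ori   $1, $0, 0        | $0=0 $1=0 $2=8 $3=22 $4=8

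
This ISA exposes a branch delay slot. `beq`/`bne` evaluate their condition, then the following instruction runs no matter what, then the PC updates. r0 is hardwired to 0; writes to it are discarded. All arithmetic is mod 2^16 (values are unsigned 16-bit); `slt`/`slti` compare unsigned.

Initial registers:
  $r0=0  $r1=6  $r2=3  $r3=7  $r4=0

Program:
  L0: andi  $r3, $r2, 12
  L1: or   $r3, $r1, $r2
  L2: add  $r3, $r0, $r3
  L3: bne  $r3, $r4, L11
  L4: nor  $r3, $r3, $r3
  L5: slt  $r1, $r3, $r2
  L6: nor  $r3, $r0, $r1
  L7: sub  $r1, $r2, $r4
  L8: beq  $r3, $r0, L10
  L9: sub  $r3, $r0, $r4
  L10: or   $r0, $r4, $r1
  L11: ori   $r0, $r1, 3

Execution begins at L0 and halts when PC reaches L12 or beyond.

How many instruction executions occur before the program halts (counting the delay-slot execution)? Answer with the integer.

6

#0 andi  $r3, $r2, 12 ; 0/6/3/0/0
#1 or   $r3, $r1, $r2 ; 0/6/3/7/0
#2 add  $r3, $r0, $r3 ; 0/6/3/7/0
#3 bne  $r3, $r4, L11 ; 0/6/3/7/0 ; →target
#4 nor  $r3, $r3, $r3 ; 0/6/3/65528/0
#11 ori   $r0, $r1, 3 ; 0/6/3/65528/0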